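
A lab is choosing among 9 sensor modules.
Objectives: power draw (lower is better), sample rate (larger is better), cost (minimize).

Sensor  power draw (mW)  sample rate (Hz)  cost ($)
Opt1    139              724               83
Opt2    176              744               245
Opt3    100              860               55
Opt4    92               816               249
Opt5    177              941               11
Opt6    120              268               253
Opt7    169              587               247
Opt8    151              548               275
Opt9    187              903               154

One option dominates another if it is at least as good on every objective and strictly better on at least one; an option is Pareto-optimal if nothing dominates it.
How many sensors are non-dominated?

3

Opt1: dominated by Opt3 (power draw 100≤139, sample rate 860≥724, cost 55≤83).
Opt2: dominated by Opt3 (power draw 100≤176, sample rate 860≥744, cost 55≤245).
Opt3: not dominated.
Opt4: not dominated (best power draw).
Opt5: not dominated (best sample rate).
Opt6: dominated by Opt3 (power draw 100≤120, sample rate 860≥268, cost 55≤253).
Opt7: dominated by Opt1 (power draw 139≤169, sample rate 724≥587, cost 83≤247).
Opt8: dominated by Opt1 (power draw 139≤151, sample rate 724≥548, cost 83≤275).
Opt9: dominated by Opt5 (power draw 177≤187, sample rate 941≥903, cost 11≤154).
Pareto-optimal: Opt3, Opt4, Opt5 → 3.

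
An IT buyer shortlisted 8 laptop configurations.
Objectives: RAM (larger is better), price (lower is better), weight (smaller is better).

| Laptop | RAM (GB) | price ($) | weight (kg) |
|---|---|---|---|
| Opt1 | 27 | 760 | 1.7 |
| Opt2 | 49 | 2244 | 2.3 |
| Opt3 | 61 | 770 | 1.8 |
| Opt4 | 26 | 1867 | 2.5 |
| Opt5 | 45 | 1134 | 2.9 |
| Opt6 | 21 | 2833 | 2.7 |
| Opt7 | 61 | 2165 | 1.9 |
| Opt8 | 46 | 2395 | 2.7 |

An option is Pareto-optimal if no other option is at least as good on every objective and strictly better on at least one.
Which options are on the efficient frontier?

Opt1, Opt3

Opt1: not dominated (best price).
Opt2: dominated by Opt3 (RAM 61≥49, price 770≤2244, weight 1.8≤2.3).
Opt3: not dominated.
Opt4: dominated by Opt1 (RAM 27≥26, price 760≤1867, weight 1.7≤2.5).
Opt5: dominated by Opt3 (RAM 61≥45, price 770≤1134, weight 1.8≤2.9).
Opt6: dominated by Opt1 (RAM 27≥21, price 760≤2833, weight 1.7≤2.7).
Opt7: dominated by Opt3 (RAM 61≥61, price 770≤2165, weight 1.8≤1.9).
Opt8: dominated by Opt2 (RAM 49≥46, price 2244≤2395, weight 2.3≤2.7).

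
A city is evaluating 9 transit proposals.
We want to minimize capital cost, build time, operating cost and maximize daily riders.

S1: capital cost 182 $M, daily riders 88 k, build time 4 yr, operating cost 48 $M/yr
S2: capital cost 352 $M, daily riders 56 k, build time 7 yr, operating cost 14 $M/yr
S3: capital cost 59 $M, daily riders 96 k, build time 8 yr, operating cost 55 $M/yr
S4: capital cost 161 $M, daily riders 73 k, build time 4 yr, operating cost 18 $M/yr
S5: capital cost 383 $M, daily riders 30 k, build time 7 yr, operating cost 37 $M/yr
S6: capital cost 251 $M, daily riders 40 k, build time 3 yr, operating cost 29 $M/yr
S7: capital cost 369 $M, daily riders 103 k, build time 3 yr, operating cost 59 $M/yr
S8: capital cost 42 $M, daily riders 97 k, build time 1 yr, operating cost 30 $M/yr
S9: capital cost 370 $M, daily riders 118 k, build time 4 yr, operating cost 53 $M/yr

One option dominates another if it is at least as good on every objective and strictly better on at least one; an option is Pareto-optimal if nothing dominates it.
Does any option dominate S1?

S8 vs S1: capital cost 42≤182, daily riders 97≥88, build time 1≤4, operating cost 30≤48 — S8 is at least as good on every objective and strictly better on at least one, so S8 dominates S1.

Yes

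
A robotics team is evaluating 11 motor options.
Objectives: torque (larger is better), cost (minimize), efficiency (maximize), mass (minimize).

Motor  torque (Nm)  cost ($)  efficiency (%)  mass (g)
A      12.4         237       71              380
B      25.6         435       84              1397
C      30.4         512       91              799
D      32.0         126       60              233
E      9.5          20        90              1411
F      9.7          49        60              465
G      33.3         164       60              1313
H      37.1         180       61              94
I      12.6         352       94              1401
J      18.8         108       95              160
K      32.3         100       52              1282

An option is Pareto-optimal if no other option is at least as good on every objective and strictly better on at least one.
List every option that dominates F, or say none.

A: worse on cost (237 vs 49).
B: worse on cost (435 vs 49).
C: worse on cost (512 vs 49).
D: worse on cost (126 vs 49).
E: worse on torque (9.5 vs 9.7).
G: worse on cost (164 vs 49).
H: worse on cost (180 vs 49).
I: worse on cost (352 vs 49).
J: worse on cost (108 vs 49).
K: worse on cost (100 vs 49).
No option dominates F.

none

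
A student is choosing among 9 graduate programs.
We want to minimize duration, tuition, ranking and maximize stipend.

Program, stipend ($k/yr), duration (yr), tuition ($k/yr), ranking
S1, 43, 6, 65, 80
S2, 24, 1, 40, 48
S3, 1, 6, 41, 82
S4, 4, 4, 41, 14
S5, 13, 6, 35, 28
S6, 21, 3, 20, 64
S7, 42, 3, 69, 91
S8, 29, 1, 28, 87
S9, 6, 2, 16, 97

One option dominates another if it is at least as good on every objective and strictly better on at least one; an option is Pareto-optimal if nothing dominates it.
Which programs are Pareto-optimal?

S1: not dominated (best stipend).
S2: not dominated.
S3: dominated by S2 (stipend 24≥1, duration 1≤6, tuition 40≤41, ranking 48≤82).
S4: not dominated (best ranking).
S5: not dominated.
S6: not dominated.
S7: not dominated.
S8: not dominated.
S9: not dominated (best tuition).

S1, S2, S4, S5, S6, S7, S8, S9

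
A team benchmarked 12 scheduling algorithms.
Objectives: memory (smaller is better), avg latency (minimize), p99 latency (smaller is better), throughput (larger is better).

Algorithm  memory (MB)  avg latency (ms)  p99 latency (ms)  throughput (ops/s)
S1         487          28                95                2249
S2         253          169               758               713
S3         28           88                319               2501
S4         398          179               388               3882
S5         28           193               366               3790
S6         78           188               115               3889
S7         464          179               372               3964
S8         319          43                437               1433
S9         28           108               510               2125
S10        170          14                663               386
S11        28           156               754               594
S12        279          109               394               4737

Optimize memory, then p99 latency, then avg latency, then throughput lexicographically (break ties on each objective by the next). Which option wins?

S3

First minimize memory: best is 28, kept {S3, S5, S9, S11}.
Then minimize p99 latency: best is 319, kept {S3}.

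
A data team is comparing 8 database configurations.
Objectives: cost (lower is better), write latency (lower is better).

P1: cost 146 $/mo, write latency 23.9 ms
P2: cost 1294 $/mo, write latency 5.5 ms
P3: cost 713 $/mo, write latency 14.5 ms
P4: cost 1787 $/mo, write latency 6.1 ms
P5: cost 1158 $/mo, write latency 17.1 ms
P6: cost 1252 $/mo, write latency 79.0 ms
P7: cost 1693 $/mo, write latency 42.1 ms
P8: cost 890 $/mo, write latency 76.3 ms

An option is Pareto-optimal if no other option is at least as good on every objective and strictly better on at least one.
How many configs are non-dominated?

3

P1: not dominated (best cost).
P2: not dominated (best write latency).
P3: not dominated.
P4: dominated by P2 (cost 1294≤1787, write latency 5.5≤6.1).
P5: dominated by P3 (cost 713≤1158, write latency 14.5≤17.1).
P6: dominated by P1 (cost 146≤1252, write latency 23.9≤79.0).
P7: dominated by P1 (cost 146≤1693, write latency 23.9≤42.1).
P8: dominated by P1 (cost 146≤890, write latency 23.9≤76.3).
Pareto-optimal: P1, P2, P3 → 3.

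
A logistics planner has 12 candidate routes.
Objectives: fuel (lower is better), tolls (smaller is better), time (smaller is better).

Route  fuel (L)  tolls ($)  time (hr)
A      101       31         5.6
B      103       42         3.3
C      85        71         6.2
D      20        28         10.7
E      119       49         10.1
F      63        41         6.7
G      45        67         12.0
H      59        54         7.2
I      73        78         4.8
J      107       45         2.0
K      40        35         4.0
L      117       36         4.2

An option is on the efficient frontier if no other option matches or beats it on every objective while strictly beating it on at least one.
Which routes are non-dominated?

A: not dominated.
B: not dominated.
C: dominated by K (fuel 40≤85, tolls 35≤71, time 4.0≤6.2).
D: not dominated (best fuel).
E: dominated by A (fuel 101≤119, tolls 31≤49, time 5.6≤10.1).
F: dominated by K (fuel 40≤63, tolls 35≤41, time 4.0≤6.7).
G: dominated by D (fuel 20≤45, tolls 28≤67, time 10.7≤12.0).
H: dominated by K (fuel 40≤59, tolls 35≤54, time 4.0≤7.2).
I: dominated by K (fuel 40≤73, tolls 35≤78, time 4.0≤4.8).
J: not dominated (best time).
K: not dominated.
L: dominated by K (fuel 40≤117, tolls 35≤36, time 4.0≤4.2).

A, B, D, J, K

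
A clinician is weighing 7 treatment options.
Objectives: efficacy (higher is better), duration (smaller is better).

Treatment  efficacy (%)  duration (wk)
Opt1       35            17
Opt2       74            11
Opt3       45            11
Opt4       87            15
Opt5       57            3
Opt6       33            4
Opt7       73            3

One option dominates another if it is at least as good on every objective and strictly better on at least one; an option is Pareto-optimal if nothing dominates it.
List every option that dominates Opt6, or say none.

Opt5: efficacy 57≥33, duration 3≤4 — dominates Opt6.
Opt7: efficacy 73≥33, duration 3≤4 — dominates Opt6.
Others (Opt1, Opt2, Opt3, Opt4) are each worse than Opt6 on at least one objective.

Opt5, Opt7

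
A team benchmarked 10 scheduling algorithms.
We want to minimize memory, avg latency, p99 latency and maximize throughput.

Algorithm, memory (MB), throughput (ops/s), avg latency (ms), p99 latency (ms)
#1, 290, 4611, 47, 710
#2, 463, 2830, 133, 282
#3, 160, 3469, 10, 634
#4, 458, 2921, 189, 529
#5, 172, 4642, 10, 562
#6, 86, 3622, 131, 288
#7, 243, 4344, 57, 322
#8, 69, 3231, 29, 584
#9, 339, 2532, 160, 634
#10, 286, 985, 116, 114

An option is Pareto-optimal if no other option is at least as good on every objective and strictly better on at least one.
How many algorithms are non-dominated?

#1: dominated by #5 (memory 172≤290, throughput 4642≥4611, avg latency 10≤47, p99 latency 562≤710).
#2: not dominated.
#3: not dominated.
#4: dominated by #6 (memory 86≤458, throughput 3622≥2921, avg latency 131≤189, p99 latency 288≤529).
#5: not dominated (best throughput).
#6: not dominated.
#7: not dominated.
#8: not dominated (best memory).
#9: dominated by #3 (memory 160≤339, throughput 3469≥2532, avg latency 10≤160, p99 latency 634≤634).
#10: not dominated (best p99 latency).
Pareto-optimal: #2, #3, #5, #6, #7, #8, #10 → 7.

7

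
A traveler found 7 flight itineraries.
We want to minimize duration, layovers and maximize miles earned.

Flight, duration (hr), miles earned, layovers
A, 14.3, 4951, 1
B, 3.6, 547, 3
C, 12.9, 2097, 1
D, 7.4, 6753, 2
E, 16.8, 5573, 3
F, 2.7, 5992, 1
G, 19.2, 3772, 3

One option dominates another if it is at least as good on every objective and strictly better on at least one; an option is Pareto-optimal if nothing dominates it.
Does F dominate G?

Yes

F vs G: duration 2.7≤19.2, miles earned 5992≥3772, layovers 1≤3 — F is at least as good on every objective with at least one strict improvement.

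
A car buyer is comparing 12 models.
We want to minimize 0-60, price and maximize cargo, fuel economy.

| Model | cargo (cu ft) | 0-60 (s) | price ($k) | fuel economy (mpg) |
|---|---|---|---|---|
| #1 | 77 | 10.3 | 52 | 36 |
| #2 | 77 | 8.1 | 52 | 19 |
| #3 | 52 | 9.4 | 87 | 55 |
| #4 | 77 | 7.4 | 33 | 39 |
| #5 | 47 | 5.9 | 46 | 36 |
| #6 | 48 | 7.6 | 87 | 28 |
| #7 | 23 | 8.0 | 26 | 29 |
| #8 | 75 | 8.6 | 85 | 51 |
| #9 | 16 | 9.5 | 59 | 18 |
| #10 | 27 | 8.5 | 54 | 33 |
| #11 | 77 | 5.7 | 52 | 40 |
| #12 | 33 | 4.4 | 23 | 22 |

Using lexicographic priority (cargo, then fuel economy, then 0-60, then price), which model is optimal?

#11

First maximize cargo: best is 77, kept {#1, #2, #4, #11}.
Then maximize fuel economy: best is 40, kept {#11}.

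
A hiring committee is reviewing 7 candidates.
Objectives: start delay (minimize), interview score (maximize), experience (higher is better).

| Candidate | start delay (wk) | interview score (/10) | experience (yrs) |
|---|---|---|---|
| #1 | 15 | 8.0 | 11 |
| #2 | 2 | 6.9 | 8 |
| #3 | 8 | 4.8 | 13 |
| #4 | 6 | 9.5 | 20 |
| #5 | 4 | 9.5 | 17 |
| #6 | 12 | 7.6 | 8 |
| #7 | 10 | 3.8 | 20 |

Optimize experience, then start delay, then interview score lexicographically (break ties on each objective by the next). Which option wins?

#4

First maximize experience: best is 20, kept {#4, #7}.
Then minimize start delay: best is 6, kept {#4}.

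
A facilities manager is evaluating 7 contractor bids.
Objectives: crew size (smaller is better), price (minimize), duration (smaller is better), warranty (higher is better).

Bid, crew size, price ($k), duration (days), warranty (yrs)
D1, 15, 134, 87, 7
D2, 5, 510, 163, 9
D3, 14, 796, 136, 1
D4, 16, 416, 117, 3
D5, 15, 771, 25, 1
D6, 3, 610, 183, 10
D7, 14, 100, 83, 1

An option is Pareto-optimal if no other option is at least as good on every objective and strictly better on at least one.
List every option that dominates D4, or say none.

D1: crew size 15≤16, price 134≤416, duration 87≤117, warranty 7≥3 — dominates D4.
Others (D2, D3, D5, D6, D7) are each worse than D4 on at least one objective.

D1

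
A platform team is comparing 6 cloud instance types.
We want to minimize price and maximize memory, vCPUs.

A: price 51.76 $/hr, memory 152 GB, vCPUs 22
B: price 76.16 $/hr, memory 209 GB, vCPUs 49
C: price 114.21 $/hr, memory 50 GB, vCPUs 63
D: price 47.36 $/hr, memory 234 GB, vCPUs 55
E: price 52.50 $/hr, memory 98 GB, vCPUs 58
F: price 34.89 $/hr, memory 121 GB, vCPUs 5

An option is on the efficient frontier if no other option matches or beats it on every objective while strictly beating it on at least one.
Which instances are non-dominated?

C, D, E, F

A: dominated by D (price 47.36≤51.76, memory 234≥152, vCPUs 55≥22).
B: dominated by D (price 47.36≤76.16, memory 234≥209, vCPUs 55≥49).
C: not dominated (best vCPUs).
D: not dominated (best memory).
E: not dominated.
F: not dominated (best price).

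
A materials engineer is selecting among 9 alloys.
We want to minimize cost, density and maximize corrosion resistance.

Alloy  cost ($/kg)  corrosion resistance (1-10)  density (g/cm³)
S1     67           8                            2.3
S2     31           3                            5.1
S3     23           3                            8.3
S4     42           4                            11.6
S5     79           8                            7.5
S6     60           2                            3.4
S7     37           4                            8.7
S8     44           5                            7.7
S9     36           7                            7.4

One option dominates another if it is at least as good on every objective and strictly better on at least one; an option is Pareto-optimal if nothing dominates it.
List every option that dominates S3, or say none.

S1: worse on cost (67 vs 23).
S2: worse on cost (31 vs 23).
S4: worse on cost (42 vs 23).
S5: worse on cost (79 vs 23).
S6: worse on cost (60 vs 23).
S7: worse on cost (37 vs 23).
S8: worse on cost (44 vs 23).
S9: worse on cost (36 vs 23).
No option dominates S3.

none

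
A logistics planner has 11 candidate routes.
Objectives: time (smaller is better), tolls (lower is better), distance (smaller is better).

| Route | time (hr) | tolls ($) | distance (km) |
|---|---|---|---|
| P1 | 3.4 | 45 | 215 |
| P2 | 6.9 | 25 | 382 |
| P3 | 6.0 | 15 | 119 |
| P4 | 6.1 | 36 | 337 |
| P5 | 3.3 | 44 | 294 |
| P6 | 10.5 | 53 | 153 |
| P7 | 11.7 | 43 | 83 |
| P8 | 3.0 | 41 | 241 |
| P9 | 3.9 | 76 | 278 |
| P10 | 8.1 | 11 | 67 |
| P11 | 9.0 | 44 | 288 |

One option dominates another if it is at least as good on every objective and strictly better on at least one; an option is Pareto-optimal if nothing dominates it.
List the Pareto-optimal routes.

P1, P3, P8, P10

P1: not dominated.
P2: dominated by P3 (time 6.0≤6.9, tolls 15≤25, distance 119≤382).
P3: not dominated.
P4: dominated by P3 (time 6.0≤6.1, tolls 15≤36, distance 119≤337).
P5: dominated by P8 (time 3.0≤3.3, tolls 41≤44, distance 241≤294).
P6: dominated by P3 (time 6.0≤10.5, tolls 15≤53, distance 119≤153).
P7: dominated by P10 (time 8.1≤11.7, tolls 11≤43, distance 67≤83).
P8: not dominated (best time).
P9: dominated by P1 (time 3.4≤3.9, tolls 45≤76, distance 215≤278).
P10: not dominated (best tolls).
P11: dominated by P3 (time 6.0≤9.0, tolls 15≤44, distance 119≤288).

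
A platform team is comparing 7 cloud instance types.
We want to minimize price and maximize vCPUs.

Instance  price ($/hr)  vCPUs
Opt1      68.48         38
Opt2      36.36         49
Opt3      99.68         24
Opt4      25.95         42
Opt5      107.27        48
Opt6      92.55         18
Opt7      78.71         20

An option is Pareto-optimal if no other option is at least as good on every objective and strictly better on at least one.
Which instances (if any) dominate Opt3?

Opt1: price 68.48≤99.68, vCPUs 38≥24 — dominates Opt3.
Opt2: price 36.36≤99.68, vCPUs 49≥24 — dominates Opt3.
Opt4: price 25.95≤99.68, vCPUs 42≥24 — dominates Opt3.
Others (Opt5, Opt6, Opt7) are each worse than Opt3 on at least one objective.

Opt1, Opt2, Opt4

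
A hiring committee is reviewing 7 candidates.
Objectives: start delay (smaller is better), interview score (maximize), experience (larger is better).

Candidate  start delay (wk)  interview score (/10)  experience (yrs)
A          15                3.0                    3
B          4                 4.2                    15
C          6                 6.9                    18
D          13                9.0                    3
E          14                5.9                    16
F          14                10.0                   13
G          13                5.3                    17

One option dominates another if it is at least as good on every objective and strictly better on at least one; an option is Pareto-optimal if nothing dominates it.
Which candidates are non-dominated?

B, C, D, F

A: dominated by B (start delay 4≤15, interview score 4.2≥3.0, experience 15≥3).
B: not dominated (best start delay).
C: not dominated (best experience).
D: not dominated.
E: dominated by C (start delay 6≤14, interview score 6.9≥5.9, experience 18≥16).
F: not dominated (best interview score).
G: dominated by C (start delay 6≤13, interview score 6.9≥5.3, experience 18≥17).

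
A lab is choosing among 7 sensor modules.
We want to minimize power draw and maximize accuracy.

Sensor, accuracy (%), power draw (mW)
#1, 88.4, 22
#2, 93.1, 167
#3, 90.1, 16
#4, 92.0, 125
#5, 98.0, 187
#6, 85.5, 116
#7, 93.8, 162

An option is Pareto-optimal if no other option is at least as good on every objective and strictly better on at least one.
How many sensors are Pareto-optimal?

4

#1: dominated by #3 (accuracy 90.1≥88.4, power draw 16≤22).
#2: dominated by #7 (accuracy 93.8≥93.1, power draw 162≤167).
#3: not dominated (best power draw).
#4: not dominated.
#5: not dominated (best accuracy).
#6: dominated by #1 (accuracy 88.4≥85.5, power draw 22≤116).
#7: not dominated.
Pareto-optimal: #3, #4, #5, #7 → 4.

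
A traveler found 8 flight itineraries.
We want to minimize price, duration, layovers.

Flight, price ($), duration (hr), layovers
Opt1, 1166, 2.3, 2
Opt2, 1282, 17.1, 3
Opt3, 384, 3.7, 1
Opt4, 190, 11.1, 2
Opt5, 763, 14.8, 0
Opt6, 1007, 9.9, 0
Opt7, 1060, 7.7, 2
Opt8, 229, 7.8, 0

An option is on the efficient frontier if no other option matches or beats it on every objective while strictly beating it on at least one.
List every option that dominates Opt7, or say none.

Opt3

Opt3: price 384≤1060, duration 3.7≤7.7, layovers 1≤2 — dominates Opt7.
Others (Opt1, Opt2, Opt4, Opt5, Opt6, Opt8) are each worse than Opt7 on at least one objective.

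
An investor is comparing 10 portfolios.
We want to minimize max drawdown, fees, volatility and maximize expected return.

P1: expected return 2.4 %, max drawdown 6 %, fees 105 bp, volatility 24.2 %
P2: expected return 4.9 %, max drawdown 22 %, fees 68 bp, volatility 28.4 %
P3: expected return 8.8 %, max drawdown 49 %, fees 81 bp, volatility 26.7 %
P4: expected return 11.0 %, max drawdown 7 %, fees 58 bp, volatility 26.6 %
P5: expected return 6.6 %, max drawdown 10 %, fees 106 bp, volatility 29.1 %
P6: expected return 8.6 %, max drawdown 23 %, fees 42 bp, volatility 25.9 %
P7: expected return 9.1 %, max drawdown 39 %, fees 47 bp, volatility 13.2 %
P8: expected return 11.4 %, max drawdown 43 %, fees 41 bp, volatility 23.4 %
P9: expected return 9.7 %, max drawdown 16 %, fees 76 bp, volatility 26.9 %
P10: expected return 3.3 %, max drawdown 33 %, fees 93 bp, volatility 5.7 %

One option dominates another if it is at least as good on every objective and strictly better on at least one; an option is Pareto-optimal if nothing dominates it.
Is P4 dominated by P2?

P2 vs P4: P2 is worse on expected return (4.9 vs 11.0), so it does not dominate P4.

No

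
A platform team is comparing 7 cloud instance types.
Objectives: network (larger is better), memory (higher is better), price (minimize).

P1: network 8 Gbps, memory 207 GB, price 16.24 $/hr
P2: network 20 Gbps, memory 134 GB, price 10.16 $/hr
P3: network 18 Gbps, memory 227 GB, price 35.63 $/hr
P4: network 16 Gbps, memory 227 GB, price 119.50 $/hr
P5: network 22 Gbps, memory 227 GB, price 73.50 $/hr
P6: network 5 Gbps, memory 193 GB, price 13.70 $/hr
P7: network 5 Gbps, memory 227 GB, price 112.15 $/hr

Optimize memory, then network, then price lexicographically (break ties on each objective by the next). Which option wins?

First maximize memory: best is 227, kept {P3, P4, P5, P7}.
Then maximize network: best is 22, kept {P5}.

P5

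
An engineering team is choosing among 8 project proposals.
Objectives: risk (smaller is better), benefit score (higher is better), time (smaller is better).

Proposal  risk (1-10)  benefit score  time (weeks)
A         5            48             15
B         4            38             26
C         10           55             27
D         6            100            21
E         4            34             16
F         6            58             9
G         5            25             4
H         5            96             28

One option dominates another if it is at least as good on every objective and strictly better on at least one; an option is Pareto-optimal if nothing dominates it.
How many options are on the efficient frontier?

7

A: not dominated.
B: not dominated.
C: dominated by D (risk 6≤10, benefit score 100≥55, time 21≤27).
D: not dominated (best benefit score).
E: not dominated.
F: not dominated.
G: not dominated (best time).
H: not dominated.
Pareto-optimal: A, B, D, E, F, G, H → 7.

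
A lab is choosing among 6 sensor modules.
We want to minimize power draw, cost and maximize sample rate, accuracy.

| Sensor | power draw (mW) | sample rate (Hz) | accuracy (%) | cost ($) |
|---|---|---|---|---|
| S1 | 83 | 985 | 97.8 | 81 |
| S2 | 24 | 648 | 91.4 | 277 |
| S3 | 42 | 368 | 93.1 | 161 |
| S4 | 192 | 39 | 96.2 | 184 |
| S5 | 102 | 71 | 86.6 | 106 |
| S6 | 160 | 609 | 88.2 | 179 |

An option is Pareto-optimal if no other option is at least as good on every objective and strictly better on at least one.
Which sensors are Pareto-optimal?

S1: not dominated (best sample rate).
S2: not dominated (best power draw).
S3: not dominated.
S4: dominated by S1 (power draw 83≤192, sample rate 985≥39, accuracy 97.8≥96.2, cost 81≤184).
S5: dominated by S1 (power draw 83≤102, sample rate 985≥71, accuracy 97.8≥86.6, cost 81≤106).
S6: dominated by S1 (power draw 83≤160, sample rate 985≥609, accuracy 97.8≥88.2, cost 81≤179).

S1, S2, S3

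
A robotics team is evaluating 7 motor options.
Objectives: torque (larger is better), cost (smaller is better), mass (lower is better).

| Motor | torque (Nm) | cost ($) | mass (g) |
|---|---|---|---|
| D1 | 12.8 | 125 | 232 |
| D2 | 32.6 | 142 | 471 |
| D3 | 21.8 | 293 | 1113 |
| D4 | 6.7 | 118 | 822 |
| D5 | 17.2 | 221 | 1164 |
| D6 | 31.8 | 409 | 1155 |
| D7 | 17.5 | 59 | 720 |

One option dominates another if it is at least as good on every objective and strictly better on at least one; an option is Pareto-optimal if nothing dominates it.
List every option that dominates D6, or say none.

D2: torque 32.6≥31.8, cost 142≤409, mass 471≤1155 — dominates D6.
Others (D1, D3, D4, D5, D7) are each worse than D6 on at least one objective.

D2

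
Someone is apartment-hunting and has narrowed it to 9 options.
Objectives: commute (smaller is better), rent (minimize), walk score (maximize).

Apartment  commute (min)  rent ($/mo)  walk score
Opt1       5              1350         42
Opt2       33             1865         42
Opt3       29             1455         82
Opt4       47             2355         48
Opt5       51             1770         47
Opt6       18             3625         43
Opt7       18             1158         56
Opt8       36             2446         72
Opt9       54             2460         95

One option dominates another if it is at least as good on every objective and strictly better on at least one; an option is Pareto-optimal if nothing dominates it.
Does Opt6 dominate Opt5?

Opt6 vs Opt5: Opt6 is worse on rent (3625 vs 1770), so it does not dominate Opt5.

No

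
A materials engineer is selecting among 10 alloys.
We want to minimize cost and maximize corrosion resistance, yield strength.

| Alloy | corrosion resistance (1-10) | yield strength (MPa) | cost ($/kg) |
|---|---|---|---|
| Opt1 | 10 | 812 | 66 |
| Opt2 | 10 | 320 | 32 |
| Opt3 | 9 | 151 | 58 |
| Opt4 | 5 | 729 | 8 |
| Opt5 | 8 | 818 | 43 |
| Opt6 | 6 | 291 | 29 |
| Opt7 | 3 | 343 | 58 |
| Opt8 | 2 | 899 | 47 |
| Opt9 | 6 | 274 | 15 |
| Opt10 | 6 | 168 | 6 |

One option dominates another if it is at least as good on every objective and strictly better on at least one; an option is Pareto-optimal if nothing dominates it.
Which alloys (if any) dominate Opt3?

Opt2

Opt2: corrosion resistance 10≥9, yield strength 320≥151, cost 32≤58 — dominates Opt3.
Others (Opt1, Opt4, Opt5, Opt6, Opt7, Opt8, Opt9, Opt10) are each worse than Opt3 on at least one objective.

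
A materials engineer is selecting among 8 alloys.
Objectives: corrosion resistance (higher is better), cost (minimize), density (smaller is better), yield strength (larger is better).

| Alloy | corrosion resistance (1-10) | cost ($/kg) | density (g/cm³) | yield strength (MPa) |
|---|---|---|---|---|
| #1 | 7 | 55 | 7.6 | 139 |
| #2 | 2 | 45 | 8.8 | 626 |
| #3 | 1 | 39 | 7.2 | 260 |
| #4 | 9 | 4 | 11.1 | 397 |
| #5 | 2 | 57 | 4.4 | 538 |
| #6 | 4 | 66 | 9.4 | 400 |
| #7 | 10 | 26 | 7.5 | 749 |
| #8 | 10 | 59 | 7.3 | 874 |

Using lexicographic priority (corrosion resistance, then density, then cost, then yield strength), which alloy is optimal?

#8

First maximize corrosion resistance: best is 10, kept {#7, #8}.
Then minimize density: best is 7.3, kept {#8}.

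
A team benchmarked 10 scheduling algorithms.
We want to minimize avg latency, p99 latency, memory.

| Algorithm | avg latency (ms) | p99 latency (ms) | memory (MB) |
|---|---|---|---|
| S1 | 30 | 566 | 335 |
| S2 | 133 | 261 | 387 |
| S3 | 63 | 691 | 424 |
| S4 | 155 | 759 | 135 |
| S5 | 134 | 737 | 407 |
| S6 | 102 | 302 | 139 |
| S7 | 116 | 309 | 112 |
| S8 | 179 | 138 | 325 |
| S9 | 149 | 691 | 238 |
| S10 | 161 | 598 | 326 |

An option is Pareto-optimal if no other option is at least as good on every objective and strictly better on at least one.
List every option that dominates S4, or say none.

S7

S7: avg latency 116≤155, p99 latency 309≤759, memory 112≤135 — dominates S4.
Others (S1, S2, S3, S5, S6, S8, S9, S10) are each worse than S4 on at least one objective.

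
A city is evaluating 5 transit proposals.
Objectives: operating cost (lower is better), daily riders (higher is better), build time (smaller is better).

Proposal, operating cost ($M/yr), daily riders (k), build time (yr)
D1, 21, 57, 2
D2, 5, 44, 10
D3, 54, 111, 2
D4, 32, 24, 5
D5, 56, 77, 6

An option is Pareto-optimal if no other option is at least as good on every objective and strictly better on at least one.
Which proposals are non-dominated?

D1: not dominated.
D2: not dominated (best operating cost).
D3: not dominated (best daily riders).
D4: dominated by D1 (operating cost 21≤32, daily riders 57≥24, build time 2≤5).
D5: dominated by D3 (operating cost 54≤56, daily riders 111≥77, build time 2≤6).

D1, D2, D3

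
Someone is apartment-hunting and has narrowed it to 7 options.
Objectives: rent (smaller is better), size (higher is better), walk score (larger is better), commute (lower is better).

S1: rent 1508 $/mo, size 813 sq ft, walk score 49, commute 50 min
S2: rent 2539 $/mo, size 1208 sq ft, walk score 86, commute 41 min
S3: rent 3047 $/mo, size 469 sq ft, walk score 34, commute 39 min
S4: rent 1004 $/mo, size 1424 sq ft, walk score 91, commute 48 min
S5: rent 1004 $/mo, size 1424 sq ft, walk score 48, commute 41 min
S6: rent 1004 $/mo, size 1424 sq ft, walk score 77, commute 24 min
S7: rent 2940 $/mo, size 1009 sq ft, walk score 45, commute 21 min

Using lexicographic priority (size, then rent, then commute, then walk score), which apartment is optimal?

First maximize size: best is 1424, kept {S4, S5, S6}.
Then minimize rent: best is 1004, kept {S4, S5, S6}.
Then minimize commute: best is 24, kept {S6}.

S6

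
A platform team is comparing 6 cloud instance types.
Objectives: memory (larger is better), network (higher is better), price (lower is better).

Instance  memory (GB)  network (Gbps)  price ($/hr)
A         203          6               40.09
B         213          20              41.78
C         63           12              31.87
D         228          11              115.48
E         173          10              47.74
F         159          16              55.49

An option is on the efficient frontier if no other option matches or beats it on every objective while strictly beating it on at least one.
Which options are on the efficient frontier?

A: not dominated.
B: not dominated (best network).
C: not dominated (best price).
D: not dominated (best memory).
E: dominated by B (memory 213≥173, network 20≥10, price 41.78≤47.74).
F: dominated by B (memory 213≥159, network 20≥16, price 41.78≤55.49).

A, B, C, D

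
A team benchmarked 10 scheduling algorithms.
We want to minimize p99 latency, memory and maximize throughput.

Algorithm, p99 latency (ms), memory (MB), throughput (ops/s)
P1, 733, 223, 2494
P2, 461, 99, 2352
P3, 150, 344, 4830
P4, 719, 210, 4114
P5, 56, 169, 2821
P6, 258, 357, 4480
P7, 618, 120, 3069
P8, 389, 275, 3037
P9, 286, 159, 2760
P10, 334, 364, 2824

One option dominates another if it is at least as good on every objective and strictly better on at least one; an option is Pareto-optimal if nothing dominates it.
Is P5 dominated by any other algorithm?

P1: worse on p99 latency (733 vs 56).
P2: worse on p99 latency (461 vs 56).
P3: worse on p99 latency (150 vs 56).
P4: worse on p99 latency (719 vs 56).
P6: worse on p99 latency (258 vs 56).
P7: worse on p99 latency (618 vs 56).
P8: worse on p99 latency (389 vs 56).
P9: worse on p99 latency (286 vs 56).
P10: worse on p99 latency (334 vs 56).
No option is at least as good as P5 on every objective and strictly better on one.

No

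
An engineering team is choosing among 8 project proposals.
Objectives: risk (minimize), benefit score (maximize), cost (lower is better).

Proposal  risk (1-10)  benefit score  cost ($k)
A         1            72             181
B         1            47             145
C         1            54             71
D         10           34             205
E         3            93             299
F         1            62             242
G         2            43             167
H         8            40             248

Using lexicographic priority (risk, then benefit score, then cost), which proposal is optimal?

First minimize risk: best is 1, kept {A, B, C, F}.
Then maximize benefit score: best is 72, kept {A}.

A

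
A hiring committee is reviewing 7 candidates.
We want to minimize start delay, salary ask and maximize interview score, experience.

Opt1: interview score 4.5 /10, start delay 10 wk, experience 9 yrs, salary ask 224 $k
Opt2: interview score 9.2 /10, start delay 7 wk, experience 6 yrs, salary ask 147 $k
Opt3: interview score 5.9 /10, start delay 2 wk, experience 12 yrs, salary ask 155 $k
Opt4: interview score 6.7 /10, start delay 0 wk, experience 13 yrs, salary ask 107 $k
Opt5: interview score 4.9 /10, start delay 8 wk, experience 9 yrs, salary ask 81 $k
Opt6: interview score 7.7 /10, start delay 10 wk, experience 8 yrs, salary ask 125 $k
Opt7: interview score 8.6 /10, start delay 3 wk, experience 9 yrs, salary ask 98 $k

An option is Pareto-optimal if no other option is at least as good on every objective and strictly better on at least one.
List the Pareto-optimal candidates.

Opt2, Opt4, Opt5, Opt7

Opt1: dominated by Opt3 (interview score 5.9≥4.5, start delay 2≤10, experience 12≥9, salary ask 155≤224).
Opt2: not dominated (best interview score).
Opt3: dominated by Opt4 (interview score 6.7≥5.9, start delay 0≤2, experience 13≥12, salary ask 107≤155).
Opt4: not dominated (best start delay).
Opt5: not dominated (best salary ask).
Opt6: dominated by Opt7 (interview score 8.6≥7.7, start delay 3≤10, experience 9≥8, salary ask 98≤125).
Opt7: not dominated.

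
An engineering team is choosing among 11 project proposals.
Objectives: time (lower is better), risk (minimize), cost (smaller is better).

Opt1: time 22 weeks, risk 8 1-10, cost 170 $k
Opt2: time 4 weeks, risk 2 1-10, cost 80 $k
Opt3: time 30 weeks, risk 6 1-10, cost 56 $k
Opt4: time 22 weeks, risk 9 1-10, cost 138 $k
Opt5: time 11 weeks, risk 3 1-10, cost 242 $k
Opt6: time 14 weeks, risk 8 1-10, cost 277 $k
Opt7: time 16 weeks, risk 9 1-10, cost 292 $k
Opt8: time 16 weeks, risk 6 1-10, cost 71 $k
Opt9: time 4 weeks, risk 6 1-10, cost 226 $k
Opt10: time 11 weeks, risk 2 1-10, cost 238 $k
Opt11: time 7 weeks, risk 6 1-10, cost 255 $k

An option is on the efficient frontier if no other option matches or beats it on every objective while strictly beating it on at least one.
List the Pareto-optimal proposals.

Opt1: dominated by Opt2 (time 4≤22, risk 2≤8, cost 80≤170).
Opt2: not dominated.
Opt3: not dominated (best cost).
Opt4: dominated by Opt2 (time 4≤22, risk 2≤9, cost 80≤138).
Opt5: dominated by Opt2 (time 4≤11, risk 2≤3, cost 80≤242).
Opt6: dominated by Opt2 (time 4≤14, risk 2≤8, cost 80≤277).
Opt7: dominated by Opt2 (time 4≤16, risk 2≤9, cost 80≤292).
Opt8: not dominated.
Opt9: dominated by Opt2 (time 4≤4, risk 2≤6, cost 80≤226).
Opt10: dominated by Opt2 (time 4≤11, risk 2≤2, cost 80≤238).
Opt11: dominated by Opt2 (time 4≤7, risk 2≤6, cost 80≤255).

Opt2, Opt3, Opt8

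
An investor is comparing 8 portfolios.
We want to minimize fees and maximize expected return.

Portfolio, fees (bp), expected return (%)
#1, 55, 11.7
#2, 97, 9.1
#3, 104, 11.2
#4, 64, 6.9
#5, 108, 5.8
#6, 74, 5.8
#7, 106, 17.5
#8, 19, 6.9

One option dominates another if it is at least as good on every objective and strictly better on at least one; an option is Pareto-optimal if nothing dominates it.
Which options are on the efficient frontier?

#1: not dominated.
#2: dominated by #1 (fees 55≤97, expected return 11.7≥9.1).
#3: dominated by #1 (fees 55≤104, expected return 11.7≥11.2).
#4: dominated by #1 (fees 55≤64, expected return 11.7≥6.9).
#5: dominated by #1 (fees 55≤108, expected return 11.7≥5.8).
#6: dominated by #1 (fees 55≤74, expected return 11.7≥5.8).
#7: not dominated (best expected return).
#8: not dominated (best fees).

#1, #7, #8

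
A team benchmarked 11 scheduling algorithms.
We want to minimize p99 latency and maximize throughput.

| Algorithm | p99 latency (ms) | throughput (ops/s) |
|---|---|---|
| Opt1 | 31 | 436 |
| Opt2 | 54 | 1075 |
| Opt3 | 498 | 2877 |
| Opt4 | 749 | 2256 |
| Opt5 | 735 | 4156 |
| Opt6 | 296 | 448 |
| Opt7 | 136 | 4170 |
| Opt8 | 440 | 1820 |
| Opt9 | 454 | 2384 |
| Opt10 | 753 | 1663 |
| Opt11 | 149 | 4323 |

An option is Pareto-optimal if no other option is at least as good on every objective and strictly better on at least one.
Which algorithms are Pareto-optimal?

Opt1, Opt2, Opt7, Opt11

Opt1: not dominated (best p99 latency).
Opt2: not dominated.
Opt3: dominated by Opt7 (p99 latency 136≤498, throughput 4170≥2877).
Opt4: dominated by Opt3 (p99 latency 498≤749, throughput 2877≥2256).
Opt5: dominated by Opt7 (p99 latency 136≤735, throughput 4170≥4156).
Opt6: dominated by Opt2 (p99 latency 54≤296, throughput 1075≥448).
Opt7: not dominated.
Opt8: dominated by Opt7 (p99 latency 136≤440, throughput 4170≥1820).
Opt9: dominated by Opt7 (p99 latency 136≤454, throughput 4170≥2384).
Opt10: dominated by Opt3 (p99 latency 498≤753, throughput 2877≥1663).
Opt11: not dominated (best throughput).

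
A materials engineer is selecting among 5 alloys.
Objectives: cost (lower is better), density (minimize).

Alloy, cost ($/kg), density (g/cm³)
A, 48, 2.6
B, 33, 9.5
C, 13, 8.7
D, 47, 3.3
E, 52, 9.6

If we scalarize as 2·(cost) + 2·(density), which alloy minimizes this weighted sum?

A: 2·48 + 2·2.6 = 101.2
B: 2·33 + 2·9.5 = 85.0
C: 2·13 + 2·8.7 = 43.4
D: 2·47 + 2·3.3 = 100.6
E: 2·52 + 2·9.6 = 123.2
Lowest: C at 43.4.

C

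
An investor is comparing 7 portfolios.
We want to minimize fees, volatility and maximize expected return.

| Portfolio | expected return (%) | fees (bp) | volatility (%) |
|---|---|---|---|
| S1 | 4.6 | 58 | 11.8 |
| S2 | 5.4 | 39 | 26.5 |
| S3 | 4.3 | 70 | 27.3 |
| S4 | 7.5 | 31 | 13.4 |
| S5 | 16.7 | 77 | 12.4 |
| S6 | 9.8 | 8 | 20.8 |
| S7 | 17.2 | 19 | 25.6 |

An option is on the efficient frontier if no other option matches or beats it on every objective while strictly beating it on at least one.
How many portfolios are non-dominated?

S1: not dominated (best volatility).
S2: dominated by S4 (expected return 7.5≥5.4, fees 31≤39, volatility 13.4≤26.5).
S3: dominated by S1 (expected return 4.6≥4.3, fees 58≤70, volatility 11.8≤27.3).
S4: not dominated.
S5: not dominated.
S6: not dominated (best fees).
S7: not dominated (best expected return).
Pareto-optimal: S1, S4, S5, S6, S7 → 5.

5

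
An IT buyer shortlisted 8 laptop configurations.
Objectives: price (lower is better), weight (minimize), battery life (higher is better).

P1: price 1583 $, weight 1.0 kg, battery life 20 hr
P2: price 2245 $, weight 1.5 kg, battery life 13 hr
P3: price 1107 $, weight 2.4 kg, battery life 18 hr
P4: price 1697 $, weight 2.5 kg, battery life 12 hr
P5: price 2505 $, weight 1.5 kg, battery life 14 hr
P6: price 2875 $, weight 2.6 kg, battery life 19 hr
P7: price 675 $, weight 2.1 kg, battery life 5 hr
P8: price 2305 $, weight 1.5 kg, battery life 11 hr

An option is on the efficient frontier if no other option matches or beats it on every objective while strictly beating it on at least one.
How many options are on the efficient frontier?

3

P1: not dominated (best weight).
P2: dominated by P1 (price 1583≤2245, weight 1.0≤1.5, battery life 20≥13).
P3: not dominated.
P4: dominated by P1 (price 1583≤1697, weight 1.0≤2.5, battery life 20≥12).
P5: dominated by P1 (price 1583≤2505, weight 1.0≤1.5, battery life 20≥14).
P6: dominated by P1 (price 1583≤2875, weight 1.0≤2.6, battery life 20≥19).
P7: not dominated (best price).
P8: dominated by P1 (price 1583≤2305, weight 1.0≤1.5, battery life 20≥11).
Pareto-optimal: P1, P3, P7 → 3.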